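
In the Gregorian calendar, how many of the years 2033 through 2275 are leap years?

58

Multiples of 4 in [2033,2275]: 60.
Of those, multiples of 100: 2 (not leap unless ÷400).
Multiples of 400: 0.
Leap years = 60 − 2 + 0 = 58.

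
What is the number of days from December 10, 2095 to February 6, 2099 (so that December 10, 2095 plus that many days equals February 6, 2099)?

Dec 10, 2095 → Dec 10, 2096: 366 days (Feb 29, 2096 is in that span).
Dec 10, 2096 → Dec 10, 2097: 365 days.
Dec 10, 2097 → Dec 10, 2098: 365 days.
Dec 10, 2098 → Jan 10, 2099: 31 days (December has 31).
Jan 10, 2099 → Feb 6, 2099: 27 days.
Total: 1154 days.

1154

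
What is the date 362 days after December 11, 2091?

December 7, 2092

Dec has 31 days: +21 → Jan 1, 2092 (341 left).
Jan has 31 days: +31 → Feb 1, 2092 (310 left).
Feb has 29 days: +29 → Mar 1, 2092 (281 left).
Mar has 31 days: +31 → Apr 1, 2092 (250 left).
Apr has 30 days: +30 → May 1, 2092 (220 left).
May has 31 days: +31 → Jun 1, 2092 (189 left).
Jun has 30 days: +30 → Jul 1, 2092 (159 left).
Jul has 31 days: +31 → Aug 1, 2092 (128 left).
Aug has 31 days: +31 → Sep 1, 2092 (97 left).
Sep has 30 days: +30 → Oct 1, 2092 (67 left).
Oct has 31 days: +31 → Nov 1, 2092 (36 left).
Nov has 30 days: +30 → Dec 1, 2092 (6 left).
+6 → Dec 7, 2092.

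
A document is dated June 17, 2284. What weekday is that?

Doomsday rule: the anchor day for the 2200s is Friday. For year 84: 84÷12 = 7 r 0, and 0÷4 = 0, so 7+0+0 = 7.
Friday + 7 ≡ Friday — that's 2284's doomsday.
In June the doomsday date is Jun 6.
Jun 17 is 11 days after Jun 6; 11 mod 7 = 4, so Friday + 4 = Tuesday.

Tuesday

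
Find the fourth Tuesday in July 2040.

July 1, 2040 is a Sunday.
The first Tuesday is therefore July 3 (2 days later).
The fourth Tuesday is 3 + 3×7 = July 24.

July 24, 2040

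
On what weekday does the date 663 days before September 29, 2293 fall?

Sep 29, 2293 is a Friday.
663 mod 7 = 5, so 663 days before a Friday is Friday − 5 = Sunday.

Sunday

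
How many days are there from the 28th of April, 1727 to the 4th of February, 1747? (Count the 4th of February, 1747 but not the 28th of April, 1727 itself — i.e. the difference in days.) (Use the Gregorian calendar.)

7222

Apr 28, 1727 → Apr 28, 1728: 366 days (Feb 29, 1728 is in that span).
Apr 28, 1728 → Apr 28, 1729: 365 days.
Apr 28, 1729 → Apr 28, 1730: 365 days.
Apr 28, 1730 → Apr 28, 1731: 365 days.
Apr 28, 1731 → Apr 28, 1732: 366 days (Feb 29, 1732 is in that span).
Apr 28, 1732 → Apr 28, 1733: 365 days.
Apr 28, 1733 → Apr 28, 1734: 365 days.
Apr 28, 1734 → Apr 28, 1735: 365 days.
Apr 28, 1735 → Apr 28, 1736: 366 days (Feb 29, 1736 is in that span).
Apr 28, 1736 → Apr 28, 1737: 365 days.
Apr 28, 1737 → Apr 28, 1738: 365 days.
Apr 28, 1738 → Apr 28, 1739: 365 days.
Apr 28, 1739 → Apr 28, 1740: 366 days (Feb 29, 1740 is in that span).
Apr 28, 1740 → Apr 28, 1741: 365 days.
Apr 28, 1741 → Apr 28, 1742: 365 days.
Apr 28, 1742 → Apr 28, 1743: 365 days.
Apr 28, 1743 → Apr 28, 1744: 366 days (Feb 29, 1744 is in that span).
Apr 28, 1744 → Apr 28, 1745: 365 days.
Apr 28, 1745 → Apr 28, 1746: 365 days.
Apr 28, 1746 → May 28, 1746: 30 days (April has 30).
May 28, 1746 → Jun 28, 1746: 31 days (May has 31).
Jun 28, 1746 → Jul 28, 1746: 30 days (June has 30).
Jul 28, 1746 → Aug 28, 1746: 31 days (July has 31).
Aug 28, 1746 → Sep 28, 1746: 31 days (August has 31).
Sep 28, 1746 → Oct 28, 1746: 30 days (September has 30).
Oct 28, 1746 → Nov 28, 1746: 31 days (October has 31).
Nov 28, 1746 → Dec 28, 1746: 30 days (November has 30).
Dec 28, 1746 → Jan 28, 1747: 31 days (December has 31).
Jan 28, 1747 → Feb 4, 1747: 7 days.
Total: 7222 days.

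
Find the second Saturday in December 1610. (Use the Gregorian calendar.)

December 1, 1610 is a Wednesday.
The first Saturday is therefore December 4 (3 days later).
The second Saturday is 4 + 1×7 = December 11.

December 11, 1610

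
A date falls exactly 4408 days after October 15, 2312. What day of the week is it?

Sunday

Oct 15, 2312 is a Tuesday.
4408 mod 7 = 5, so 4408 days after a Tuesday is Tuesday + 5 = Sunday.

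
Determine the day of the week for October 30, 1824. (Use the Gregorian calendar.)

Saturday

Doomsday rule: the anchor day for the 1800s is Friday. For year 24: 24÷12 = 2 r 0, and 0÷4 = 0, so 2+0+0 = 2.
Friday + 2 ≡ Sunday — that's 1824's doomsday.
In October the doomsday date is Oct 10.
Oct 30 is 20 days after Oct 10; 20 mod 7 = 6, so Sunday + 6 = Saturday.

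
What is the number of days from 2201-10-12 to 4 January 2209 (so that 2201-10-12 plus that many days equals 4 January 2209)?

Oct 12, 2201 → Oct 12, 2202: 365 days.
Oct 12, 2202 → Oct 12, 2203: 365 days.
Oct 12, 2203 → Oct 12, 2204: 366 days (Feb 29, 2204 is in that span).
Oct 12, 2204 → Oct 12, 2205: 365 days.
Oct 12, 2205 → Oct 12, 2206: 365 days.
Oct 12, 2206 → Oct 12, 2207: 365 days.
Oct 12, 2207 → Oct 12, 2208: 366 days (Feb 29, 2208 is in that span).
Oct 12, 2208 → Nov 12, 2208: 31 days (October has 31).
Nov 12, 2208 → Dec 12, 2208: 30 days (November has 30).
Dec 12, 2208 → Jan 4, 2209: 23 days.
Total: 2641 days.

2641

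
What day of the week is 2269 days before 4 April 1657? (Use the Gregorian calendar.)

Tuesday

Apr 4, 1657 is a Wednesday.
2269 mod 7 = 1, so 2269 days before a Wednesday is Wednesday − 1 = Tuesday.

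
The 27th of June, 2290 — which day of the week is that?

Friday

Doomsday rule: the anchor day for the 2200s is Friday. For year 90: 90÷12 = 7 r 6, and 6÷4 = 1, so 7+6+1 = 14.
Friday + 14 ≡ Friday — that's 2290's doomsday.
In June the doomsday date is Jun 6.
Jun 27 is 21 days after Jun 6; 21 mod 7 = 0, so Friday + 0 = Friday.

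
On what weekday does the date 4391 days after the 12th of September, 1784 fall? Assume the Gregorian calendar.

Tuesday

First find the weekday of Sep 12, 1784. Doomsday rule: the anchor day for the 1700s is Sunday. For year 84: 84÷12 = 7 r 0, and 0÷4 = 0, so 7+0+0 = 7.
Sunday + 7 ≡ Sunday — that's 1784's doomsday.
In September the doomsday date is Sep 5.
Sep 12 is 7 days after Sep 5; 7 mod 7 = 0, so Sunday + 0 = Sunday.
4391 mod 7 = 2, so 4391 days after a Sunday is Sunday + 2 = Tuesday.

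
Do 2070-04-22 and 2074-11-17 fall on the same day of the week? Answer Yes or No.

From Apr 22, 2070 to Nov 17, 2074 is 1670 days.
1670 mod 7 = 4, so they are different weekdays.
(Apr 22, 2070 is a Tuesday; Nov 17, 2074 is a Saturday.)

No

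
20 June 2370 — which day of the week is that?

Saturday

Doomsday rule: the anchor day for the 2300s is Wednesday. For year 70: 70÷12 = 5 r 10, and 10÷4 = 2, so 5+10+2 = 17.
Wednesday + 17 ≡ Saturday — that's 2370's doomsday.
In June the doomsday date is Jun 6.
Jun 20 is 14 days after Jun 6; 14 mod 7 = 0, so Saturday + 0 = Saturday.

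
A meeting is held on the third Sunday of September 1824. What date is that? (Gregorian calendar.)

September 1, 1824 is a Wednesday.
The first Sunday is therefore September 5 (4 days later).
The third Sunday is 5 + 2×7 = September 19.

September 19, 1824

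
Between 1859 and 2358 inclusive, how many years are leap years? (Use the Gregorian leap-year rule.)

121

Multiples of 4 in [1859,2358]: 125.
Of those, multiples of 100: 5 (not leap unless ÷400).
Multiples of 400: 1.
Leap years = 125 − 5 + 1 = 121.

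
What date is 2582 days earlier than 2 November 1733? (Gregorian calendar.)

October 8, 1726

−365 (one year) → Nov 2, 1732 (2217 left).
−366 (one year; includes Feb 29, 1732) → Nov 2, 1731 (1851 left).
−365 (one year) → Nov 2, 1730 (1486 left).
−365 (one year) → Nov 2, 1729 (1121 left).
−365 (one year) → Nov 2, 1728 (756 left).
−366 (one year; includes Feb 29, 1728) → Nov 2, 1727 (390 left).
−2 → Oct 31, 1727 (end of Oct, 31 days; 388 left).
−31 → Sep 30, 1727 (end of Sep, 30 days; 357 left).
−30 → Aug 31, 1727 (end of Aug, 31 days; 327 left).
−31 → Jul 31, 1727 (end of Jul, 31 days; 296 left).
−31 → Jun 30, 1727 (end of Jun, 30 days; 265 left).
−30 → May 31, 1727 (end of May, 31 days; 235 left).
−31 → Apr 30, 1727 (end of Apr, 30 days; 204 left).
−30 → Mar 31, 1727 (end of Mar, 31 days; 174 left).
−31 → Feb 28, 1727 (end of Feb, 28 days; 143 left).
−28 → Jan 31, 1727 (end of Jan, 31 days; 115 left).
−31 → Dec 31, 1726 (end of Dec, 31 days; 84 left).
−31 → Nov 30, 1726 (end of Nov, 30 days; 53 left).
−30 → Oct 31, 1726 (end of Oct, 31 days; 23 left).
−23 → Oct 8, 1726.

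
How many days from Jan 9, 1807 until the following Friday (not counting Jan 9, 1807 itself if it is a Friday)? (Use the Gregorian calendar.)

Jan 9, 1807 is a Friday.
From Friday to the next Friday is 7 days.

7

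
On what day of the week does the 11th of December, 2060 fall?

Doomsday rule: the anchor day for the 2000s is Tuesday. For year 60: 60÷12 = 5 r 0, and 0÷4 = 0, so 5+0+0 = 5.
Tuesday + 5 ≡ Sunday — that's 2060's doomsday.
In December the doomsday date is Dec 12.
Dec 11 is 1 day before Dec 12; 1 mod 7 = 1, so Sunday − 1 = Saturday.

Saturday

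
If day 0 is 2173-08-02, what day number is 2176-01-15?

Aug 2, 2173 → Aug 2, 2174: 365 days.
Aug 2, 2174 → Aug 2, 2175: 365 days.
Aug 2, 2175 → Sep 2, 2175: 31 days (August has 31).
Sep 2, 2175 → Oct 2, 2175: 30 days (September has 30).
Oct 2, 2175 → Nov 2, 2175: 31 days (October has 31).
Nov 2, 2175 → Dec 2, 2175: 30 days (November has 30).
Dec 2, 2175 → Jan 2, 2176: 31 days (December has 31).
Jan 2, 2176 → Jan 15, 2176: 13 days.
Total: 896 days.

896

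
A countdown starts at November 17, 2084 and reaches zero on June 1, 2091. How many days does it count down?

Nov 17, 2084 → Nov 17, 2085: 365 days.
Nov 17, 2085 → Nov 17, 2086: 365 days.
Nov 17, 2086 → Nov 17, 2087: 365 days.
Nov 17, 2087 → Nov 17, 2088: 366 days (Feb 29, 2088 is in that span).
Nov 17, 2088 → Nov 17, 2089: 365 days.
Nov 17, 2089 → Nov 17, 2090: 365 days.
Nov 17, 2090 → Dec 17, 2090: 30 days (November has 30).
Dec 17, 2090 → Jan 17, 2091: 31 days (December has 31).
Jan 17, 2091 → Feb 17, 2091: 31 days (January has 31).
Feb 17, 2091 → Mar 17, 2091: 28 days (February has 28).
Mar 17, 2091 → Apr 17, 2091: 31 days (March has 31).
Apr 17, 2091 → May 17, 2091: 30 days (April has 30).
May 17, 2091 → Jun 1, 2091: 15 days.
Total: 2387 days.

2387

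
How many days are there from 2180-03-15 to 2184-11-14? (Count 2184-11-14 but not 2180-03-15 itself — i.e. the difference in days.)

Mar 15, 2180 → Mar 15, 2181: 365 days.
Mar 15, 2181 → Mar 15, 2182: 365 days.
Mar 15, 2182 → Mar 15, 2183: 365 days.
Mar 15, 2183 → Mar 15, 2184: 366 days (Feb 29, 2184 is in that span).
Mar 15, 2184 → Apr 15, 2184: 31 days (March has 31).
Apr 15, 2184 → May 15, 2184: 30 days (April has 30).
May 15, 2184 → Jun 15, 2184: 31 days (May has 31).
Jun 15, 2184 → Jul 15, 2184: 30 days (June has 30).
Jul 15, 2184 → Aug 15, 2184: 31 days (July has 31).
Aug 15, 2184 → Sep 15, 2184: 31 days (August has 31).
Sep 15, 2184 → Oct 15, 2184: 30 days (September has 30).
Oct 15, 2184 → Nov 14, 2184: 30 days.
Total: 1705 days.

1705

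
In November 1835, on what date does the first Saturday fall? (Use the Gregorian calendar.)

November 1, 1835 is a Sunday.
The first Saturday is therefore November 7 (6 days later).

November 7, 1835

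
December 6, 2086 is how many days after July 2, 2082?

Jul 2, 2082 → Jul 2, 2083: 365 days.
Jul 2, 2083 → Jul 2, 2084: 366 days (Feb 29, 2084 is in that span).
Jul 2, 2084 → Jul 2, 2085: 365 days.
Jul 2, 2085 → Jul 2, 2086: 365 days.
Jul 2, 2086 → Aug 2, 2086: 31 days (July has 31).
Aug 2, 2086 → Sep 2, 2086: 31 days (August has 31).
Sep 2, 2086 → Oct 2, 2086: 30 days (September has 30).
Oct 2, 2086 → Nov 2, 2086: 31 days (October has 31).
Nov 2, 2086 → Dec 2, 2086: 30 days (November has 30).
Dec 2, 2086 → Dec 6, 2086: 4 days.
Total: 1618 days.

1618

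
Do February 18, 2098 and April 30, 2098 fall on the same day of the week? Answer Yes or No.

No

From Feb 18, 2098 to Apr 30, 2098 is 71 days.
71 mod 7 = 1, so they are different weekdays.
(Feb 18, 2098 is a Tuesday; Apr 30, 2098 is a Wednesday.)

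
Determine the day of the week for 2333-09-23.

Saturday

Doomsday rule: the anchor day for the 2300s is Wednesday. For year 33: 33÷12 = 2 r 9, and 9÷4 = 2, so 2+9+2 = 13.
Wednesday + 13 ≡ Tuesday — that's 2333's doomsday.
In September the doomsday date is Sep 5.
Sep 23 is 18 days after Sep 5; 18 mod 7 = 4, so Tuesday + 4 = Saturday.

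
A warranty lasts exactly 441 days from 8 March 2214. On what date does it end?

+365 (one year) → Mar 8, 2215 (76 left).
Mar has 31 days: +24 → Apr 1, 2215 (52 left).
Apr has 30 days: +30 → May 1, 2215 (22 left).
+22 → May 23, 2215.

May 23, 2215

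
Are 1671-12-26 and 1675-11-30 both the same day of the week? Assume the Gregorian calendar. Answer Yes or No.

From Dec 26, 1671 to Nov 30, 1675 is 1435 days.
1435 mod 7 = 0, so they are the same weekday.
(Dec 26, 1671 is a Saturday; Nov 30, 1675 is a Saturday.)

Yes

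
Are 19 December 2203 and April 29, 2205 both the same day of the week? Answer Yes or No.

From Dec 19, 2203 to Apr 29, 2205 is 497 days.
497 mod 7 = 0, so they are the same weekday.
(Dec 19, 2203 is a Monday; Apr 29, 2205 is a Monday.)

Yes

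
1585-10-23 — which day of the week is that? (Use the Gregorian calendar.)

Doomsday rule: the anchor day for the 1500s is Wednesday. For year 85: 85÷12 = 7 r 1, and 1÷4 = 0, so 7+1+0 = 8.
Wednesday + 8 ≡ Thursday — that's 1585's doomsday.
In October the doomsday date is Oct 10.
Oct 23 is 13 days after Oct 10; 13 mod 7 = 6, so Thursday + 6 = Wednesday.

Wednesday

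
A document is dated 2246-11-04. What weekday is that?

Wednesday

Doomsday rule: the anchor day for the 2200s is Friday. For year 46: 46÷12 = 3 r 10, and 10÷4 = 2, so 3+10+2 = 15.
Friday + 15 ≡ Saturday — that's 2246's doomsday.
In November the doomsday date is Nov 7.
Nov 4 is 3 days before Nov 7; 3 mod 7 = 3, so Saturday − 3 = Wednesday.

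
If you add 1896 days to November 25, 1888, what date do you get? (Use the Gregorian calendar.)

+365 (one year) → Nov 25, 1889 (1531 left).
+365 (one year) → Nov 25, 1890 (1166 left).
+365 (one year) → Nov 25, 1891 (801 left).
+366 (one year; includes Feb 29, 1892) → Nov 25, 1892 (435 left).
+365 (one year) → Nov 25, 1893 (70 left).
Nov has 30 days: +6 → Dec 1, 1893 (64 left).
Dec has 31 days: +31 → Jan 1, 1894 (33 left).
Jan has 31 days: +31 → Feb 1, 1894 (2 left).
+2 → Feb 3, 1894.

February 3, 1894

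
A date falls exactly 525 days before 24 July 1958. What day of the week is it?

First find the weekday of Jul 24, 1958. Doomsday rule: the anchor day for the 1900s is Wednesday. For year 58: 58÷12 = 4 r 10, and 10÷4 = 2, so 4+10+2 = 16.
Wednesday + 16 ≡ Friday — that's 1958's doomsday.
In July the doomsday date is Jul 11.
Jul 24 is 13 days after Jul 11; 13 mod 7 = 6, so Friday + 6 = Thursday.
525 mod 7 = 0, so 525 days before a Thursday is Thursday − 0 = Thursday.

Thursday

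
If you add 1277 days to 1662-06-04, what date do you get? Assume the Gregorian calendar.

December 2, 1665

+365 (one year) → Jun 4, 1663 (912 left).
+366 (one year; includes Feb 29, 1664) → Jun 4, 1664 (546 left).
+365 (one year) → Jun 4, 1665 (181 left).
Jun has 30 days: +27 → Jul 1, 1665 (154 left).
Jul has 31 days: +31 → Aug 1, 1665 (123 left).
Aug has 31 days: +31 → Sep 1, 1665 (92 left).
Sep has 30 days: +30 → Oct 1, 1665 (62 left).
Oct has 31 days: +31 → Nov 1, 1665 (31 left).
Nov has 30 days: +30 → Dec 1, 1665 (1 left).
+1 → Dec 2, 1665.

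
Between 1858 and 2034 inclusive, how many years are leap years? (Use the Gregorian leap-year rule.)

Multiples of 4 in [1858,2034]: 44.
Of those, multiples of 100: 2 (not leap unless ÷400).
Multiples of 400: 1.
Leap years = 44 − 2 + 1 = 43.

43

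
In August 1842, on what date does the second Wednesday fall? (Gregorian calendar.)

August 1, 1842 is a Monday.
The first Wednesday is therefore August 3 (2 days later).
The second Wednesday is 3 + 1×7 = August 10.

August 10, 1842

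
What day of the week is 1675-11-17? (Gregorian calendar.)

Sunday

Doomsday rule: the anchor day for the 1600s is Tuesday. For year 75: 75÷12 = 6 r 3, and 3÷4 = 0, so 6+3+0 = 9.
Tuesday + 9 ≡ Thursday — that's 1675's doomsday.
In November the doomsday date is Nov 7.
Nov 17 is 10 days after Nov 7; 10 mod 7 = 3, so Thursday + 3 = Sunday.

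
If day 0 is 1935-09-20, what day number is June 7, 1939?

Sep 20, 1935 → Sep 20, 1936: 366 days (Feb 29, 1936 is in that span).
Sep 20, 1936 → Sep 20, 1937: 365 days.
Sep 20, 1937 → Sep 20, 1938: 365 days.
Sep 20, 1938 → Oct 20, 1938: 30 days (September has 30).
Oct 20, 1938 → Nov 20, 1938: 31 days (October has 31).
Nov 20, 1938 → Dec 20, 1938: 30 days (November has 30).
Dec 20, 1938 → Jan 20, 1939: 31 days (December has 31).
Jan 20, 1939 → Feb 20, 1939: 31 days (January has 31).
Feb 20, 1939 → Mar 20, 1939: 28 days (February has 28).
Mar 20, 1939 → Apr 20, 1939: 31 days (March has 31).
Apr 20, 1939 → May 20, 1939: 30 days (April has 30).
May 20, 1939 → Jun 7, 1939: 18 days.
Total: 1356 days.

1356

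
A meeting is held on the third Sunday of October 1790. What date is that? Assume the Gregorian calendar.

October 1, 1790 is a Friday.
The first Sunday is therefore October 3 (2 days later).
The third Sunday is 3 + 2×7 = October 17.

October 17, 1790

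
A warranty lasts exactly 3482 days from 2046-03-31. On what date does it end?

October 12, 2055

+365 (one year) → Mar 31, 2047 (3117 left).
+366 (one year; includes Feb 29, 2048) → Mar 31, 2048 (2751 left).
+365 (one year) → Mar 31, 2049 (2386 left).
+365 (one year) → Mar 31, 2050 (2021 left).
+365 (one year) → Mar 31, 2051 (1656 left).
+366 (one year; includes Feb 29, 2052) → Mar 31, 2052 (1290 left).
+365 (one year) → Mar 31, 2053 (925 left).
+365 (one year) → Mar 31, 2054 (560 left).
+365 (one year) → Mar 31, 2055 (195 left).
Mar has 31 days: +1 → Apr 1, 2055 (194 left).
Apr has 30 days: +30 → May 1, 2055 (164 left).
May has 31 days: +31 → Jun 1, 2055 (133 left).
Jun has 30 days: +30 → Jul 1, 2055 (103 left).
Jul has 31 days: +31 → Aug 1, 2055 (72 left).
Aug has 31 days: +31 → Sep 1, 2055 (41 left).
Sep has 30 days: +30 → Oct 1, 2055 (11 left).
+11 → Oct 12, 2055.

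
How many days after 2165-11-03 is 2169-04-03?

1247

Nov 3, 2165 → Nov 3, 2166: 365 days.
Nov 3, 2166 → Nov 3, 2167: 365 days.
Nov 3, 2167 → Nov 3, 2168: 366 days (Feb 29, 2168 is in that span).
Nov 3, 2168 → Dec 3, 2168: 30 days (November has 30).
Dec 3, 2168 → Jan 3, 2169: 31 days (December has 31).
Jan 3, 2169 → Feb 3, 2169: 31 days (January has 31).
Feb 3, 2169 → Mar 3, 2169: 28 days (February has 28).
Mar 3, 2169 → Apr 3, 2169: 31 days.
Total: 1247 days.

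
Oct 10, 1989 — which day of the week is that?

Doomsday rule: the anchor day for the 1900s is Wednesday. For year 89: 89÷12 = 7 r 5, and 5÷4 = 1, so 7+5+1 = 13.
Wednesday + 13 ≡ Tuesday — that's 1989's doomsday.
In October the doomsday date is Oct 10.
Oct 10 is the doomsday itself: Tuesday.

Tuesday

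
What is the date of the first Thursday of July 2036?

July 1, 2036 is a Tuesday.
The first Thursday is therefore July 3 (2 days later).

July 3, 2036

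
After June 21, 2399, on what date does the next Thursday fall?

June 24, 2399

Jun 21, 2399 is a Monday.
From Monday to the next Thursday is 3 days.
Jun 21, 2399 + 3 = Jun 24, 2399.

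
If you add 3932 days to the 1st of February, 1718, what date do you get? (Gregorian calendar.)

November 7, 1728

+365 (one year) → Feb 1, 1719 (3567 left).
+365 (one year) → Feb 1, 1720 (3202 left).
+366 (one year; includes Feb 29, 1720) → Feb 1, 1721 (2836 left).
+365 (one year) → Feb 1, 1722 (2471 left).
+365 (one year) → Feb 1, 1723 (2106 left).
+365 (one year) → Feb 1, 1724 (1741 left).
+366 (one year; includes Feb 29, 1724) → Feb 1, 1725 (1375 left).
+365 (one year) → Feb 1, 1726 (1010 left).
+365 (one year) → Feb 1, 1727 (645 left).
+365 (one year) → Feb 1, 1728 (280 left).
Feb has 29 days: +29 → Mar 1, 1728 (251 left).
Mar has 31 days: +31 → Apr 1, 1728 (220 left).
Apr has 30 days: +30 → May 1, 1728 (190 left).
May has 31 days: +31 → Jun 1, 1728 (159 left).
Jun has 30 days: +30 → Jul 1, 1728 (129 left).
Jul has 31 days: +31 → Aug 1, 1728 (98 left).
Aug has 31 days: +31 → Sep 1, 1728 (67 left).
Sep has 30 days: +30 → Oct 1, 1728 (37 left).
Oct has 31 days: +31 → Nov 1, 1728 (6 left).
+6 → Nov 7, 1728.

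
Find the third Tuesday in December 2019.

December 1, 2019 is a Sunday.
The first Tuesday is therefore December 3 (2 days later).
The third Tuesday is 3 + 2×7 = December 17.

December 17, 2019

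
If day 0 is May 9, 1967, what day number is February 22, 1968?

289

May 9, 1967 → Jun 9, 1967: 31 days (May has 31).
Jun 9, 1967 → Jul 9, 1967: 30 days (June has 30).
Jul 9, 1967 → Aug 9, 1967: 31 days (July has 31).
Aug 9, 1967 → Sep 9, 1967: 31 days (August has 31).
Sep 9, 1967 → Oct 9, 1967: 30 days (September has 30).
Oct 9, 1967 → Nov 9, 1967: 31 days (October has 31).
Nov 9, 1967 → Dec 9, 1967: 30 days (November has 30).
Dec 9, 1967 → Jan 9, 1968: 31 days (December has 31).
Jan 9, 1968 → Feb 9, 1968: 31 days (January has 31).
Feb 9, 1968 → Feb 22, 1968: 13 days.
Total: 289 days.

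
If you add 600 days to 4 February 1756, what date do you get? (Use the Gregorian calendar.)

September 26, 1757

+366 (one year; includes Feb 29, 1756) → Feb 4, 1757 (234 left).
Feb has 28 days: +25 → Mar 1, 1757 (209 left).
Mar has 31 days: +31 → Apr 1, 1757 (178 left).
Apr has 30 days: +30 → May 1, 1757 (148 left).
May has 31 days: +31 → Jun 1, 1757 (117 left).
Jun has 30 days: +30 → Jul 1, 1757 (87 left).
Jul has 31 days: +31 → Aug 1, 1757 (56 left).
Aug has 31 days: +31 → Sep 1, 1757 (25 left).
+25 → Sep 26, 1757.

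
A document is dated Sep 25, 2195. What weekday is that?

Friday

Doomsday rule: the anchor day for the 2100s is Sunday. For year 95: 95÷12 = 7 r 11, and 11÷4 = 2, so 7+11+2 = 20.
Sunday + 20 ≡ Saturday — that's 2195's doomsday.
In September the doomsday date is Sep 5.
Sep 25 is 20 days after Sep 5; 20 mod 7 = 6, so Saturday + 6 = Friday.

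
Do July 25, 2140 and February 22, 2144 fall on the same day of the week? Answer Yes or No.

No

From Jul 25, 2140 to Feb 22, 2144 is 1307 days.
1307 mod 7 = 5, so they are different weekdays.
(Jul 25, 2140 is a Monday; Feb 22, 2144 is a Saturday.)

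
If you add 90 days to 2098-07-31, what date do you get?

October 29, 2098

Jul has 31 days: +1 → Aug 1, 2098 (89 left).
Aug has 31 days: +31 → Sep 1, 2098 (58 left).
Sep has 30 days: +30 → Oct 1, 2098 (28 left).
+28 → Oct 29, 2098.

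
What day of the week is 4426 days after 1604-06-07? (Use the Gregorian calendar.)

First find the weekday of Jun 7, 1604. Doomsday rule: the anchor day for the 1600s is Tuesday. For year 04: 4÷12 = 0 r 4, and 4÷4 = 1, so 0+4+1 = 5.
Tuesday + 5 ≡ Sunday — that's 1604's doomsday.
In June the doomsday date is Jun 6.
Jun 7 is 1 day after Jun 6; 1 mod 7 = 1, so Sunday + 1 = Monday.
4426 mod 7 = 2, so 4426 days after a Monday is Monday + 2 = Wednesday.

Wednesday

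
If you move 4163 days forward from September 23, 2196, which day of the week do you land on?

Wednesday

Sep 23, 2196 is a Friday.
4163 mod 7 = 5, so 4163 days after a Friday is Friday + 5 = Wednesday.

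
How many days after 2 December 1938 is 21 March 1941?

840

Dec 2, 1938 → Dec 2, 1939: 365 days.
Dec 2, 1939 → Dec 2, 1940: 366 days (Feb 29, 1940 is in that span).
Dec 2, 1940 → Jan 2, 1941: 31 days (December has 31).
Jan 2, 1941 → Feb 2, 1941: 31 days (January has 31).
Feb 2, 1941 → Mar 2, 1941: 28 days (February has 28).
Mar 2, 1941 → Mar 21, 1941: 19 days.
Total: 840 days.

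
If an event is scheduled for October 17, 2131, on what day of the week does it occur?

January 1, 2131 is a Monday.
Jan 1, 2131 → Feb 1, 2131: 31 days (January has 31).
Feb 1, 2131 → Mar 1, 2131: 28 days (February has 28).
Mar 1, 2131 → Apr 1, 2131: 31 days (March has 31).
Apr 1, 2131 → May 1, 2131: 30 days (April has 30).
May 1, 2131 → Jun 1, 2131: 31 days (May has 31).
Jun 1, 2131 → Jul 1, 2131: 30 days (June has 30).
Jul 1, 2131 → Aug 1, 2131: 31 days (July has 31).
Aug 1, 2131 → Sep 1, 2131: 31 days (August has 31).
Sep 1, 2131 → Oct 1, 2131: 30 days (September has 30).
Oct 1, 2131 → Oct 17, 2131: 16 days.
Total: 289 days.
289 mod 7 = 2, so Monday + 2 = Wednesday.

Wednesday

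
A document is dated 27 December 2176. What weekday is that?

Friday

Doomsday rule: the anchor day for the 2100s is Sunday. For year 76: 76÷12 = 6 r 4, and 4÷4 = 1, so 6+4+1 = 11.
Sunday + 11 ≡ Thursday — that's 2176's doomsday.
In December the doomsday date is Dec 12.
Dec 27 is 15 days after Dec 12; 15 mod 7 = 1, so Thursday + 1 = Friday.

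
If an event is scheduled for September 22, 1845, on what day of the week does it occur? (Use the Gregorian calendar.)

Doomsday rule: the anchor day for the 1800s is Friday. For year 45: 45÷12 = 3 r 9, and 9÷4 = 2, so 3+9+2 = 14.
Friday + 14 ≡ Friday — that's 1845's doomsday.
In September the doomsday date is Sep 5.
Sep 22 is 17 days after Sep 5; 17 mod 7 = 3, so Friday + 3 = Monday.

Monday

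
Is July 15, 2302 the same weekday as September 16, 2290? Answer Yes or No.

From Sep 16, 2290 to Jul 15, 2302 is 4319 days.
4319 mod 7 = 0, so they are the same weekday.
(Sep 16, 2290 is a Tuesday; Jul 15, 2302 is a Tuesday.)

Yes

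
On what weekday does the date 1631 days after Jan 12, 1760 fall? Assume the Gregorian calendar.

Jan 12, 1760 is a Saturday.
1631 mod 7 = 0, so 1631 days after a Saturday is Saturday + 0 = Saturday.

Saturday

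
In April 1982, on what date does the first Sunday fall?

April 4, 1982

April 1, 1982 is a Thursday.
The first Sunday is therefore April 4 (3 days later).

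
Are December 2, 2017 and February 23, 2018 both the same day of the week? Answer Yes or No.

No

From Dec 2, 2017 to Feb 23, 2018 is 83 days.
83 mod 7 = 6, so they are different weekdays.
(Dec 2, 2017 is a Saturday; Feb 23, 2018 is a Friday.)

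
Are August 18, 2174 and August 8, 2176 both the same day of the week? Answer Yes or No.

Yes

From Aug 18, 2174 to Aug 8, 2176 is 721 days.
721 mod 7 = 0, so they are the same weekday.
(Aug 18, 2174 is a Thursday; Aug 8, 2176 is a Thursday.)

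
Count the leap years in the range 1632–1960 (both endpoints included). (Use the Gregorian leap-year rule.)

Multiples of 4 in [1632,1960]: 83.
Of those, multiples of 100: 3 (not leap unless ÷400).
Multiples of 400: 0.
Leap years = 83 − 3 + 0 = 80.

80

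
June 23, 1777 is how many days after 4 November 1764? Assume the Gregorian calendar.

4614

Nov 4, 1764 → Nov 4, 1765: 365 days.
Nov 4, 1765 → Nov 4, 1766: 365 days.
Nov 4, 1766 → Nov 4, 1767: 365 days.
Nov 4, 1767 → Nov 4, 1768: 366 days (Feb 29, 1768 is in that span).
Nov 4, 1768 → Nov 4, 1769: 365 days.
Nov 4, 1769 → Nov 4, 1770: 365 days.
Nov 4, 1770 → Nov 4, 1771: 365 days.
Nov 4, 1771 → Nov 4, 1772: 366 days (Feb 29, 1772 is in that span).
Nov 4, 1772 → Nov 4, 1773: 365 days.
Nov 4, 1773 → Nov 4, 1774: 365 days.
Nov 4, 1774 → Nov 4, 1775: 365 days.
Nov 4, 1775 → Nov 4, 1776: 366 days (Feb 29, 1776 is in that span).
Nov 4, 1776 → Dec 4, 1776: 30 days (November has 30).
Dec 4, 1776 → Jan 4, 1777: 31 days (December has 31).
Jan 4, 1777 → Feb 4, 1777: 31 days (January has 31).
Feb 4, 1777 → Mar 4, 1777: 28 days (February has 28).
Mar 4, 1777 → Apr 4, 1777: 31 days (March has 31).
Apr 4, 1777 → May 4, 1777: 30 days (April has 30).
May 4, 1777 → Jun 4, 1777: 31 days (May has 31).
Jun 4, 1777 → Jun 23, 1777: 19 days.
Total: 4614 days.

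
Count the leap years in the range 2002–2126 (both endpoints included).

30

Multiples of 4 in [2002,2126]: 31.
Of those, multiples of 100: 1 (not leap unless ÷400).
Multiples of 400: 0.
Leap years = 31 − 1 + 0 = 30.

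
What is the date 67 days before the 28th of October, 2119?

August 22, 2119

−28 → Sep 30, 2119 (end of Sep, 30 days; 39 left).
−30 → Aug 31, 2119 (end of Aug, 31 days; 9 left).
−9 → Aug 22, 2119.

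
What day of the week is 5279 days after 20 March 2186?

First find the weekday of Mar 20, 2186. Doomsday rule: the anchor day for the 2100s is Sunday. For year 86: 86÷12 = 7 r 2, and 2÷4 = 0, so 7+2+0 = 9.
Sunday + 9 ≡ Tuesday — that's 2186's doomsday.
In March the doomsday date is Mar 14.
Mar 20 is 6 days after Mar 14; 6 mod 7 = 6, so Tuesday + 6 = Monday.
5279 mod 7 = 1, so 5279 days after a Monday is Monday + 1 = Tuesday.

Tuesday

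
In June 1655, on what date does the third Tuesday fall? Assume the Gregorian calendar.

June 15, 1655

June 1, 1655 is a Tuesday.
The first Tuesday is therefore June 1 (same day).
The third Tuesday is 1 + 2×7 = June 15.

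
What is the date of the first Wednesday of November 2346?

November 6, 2346

November 1, 2346 is a Friday.
The first Wednesday is therefore November 6 (5 days later).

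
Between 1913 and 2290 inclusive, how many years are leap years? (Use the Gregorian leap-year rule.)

Multiples of 4 in [1913,2290]: 94.
Of those, multiples of 100: 3 (not leap unless ÷400).
Multiples of 400: 1.
Leap years = 94 − 3 + 1 = 92.

92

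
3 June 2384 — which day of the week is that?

Doomsday rule: the anchor day for the 2300s is Wednesday. For year 84: 84÷12 = 7 r 0, and 0÷4 = 0, so 7+0+0 = 7.
Wednesday + 7 ≡ Wednesday — that's 2384's doomsday.
In June the doomsday date is Jun 6.
Jun 3 is 3 days before Jun 6; 3 mod 7 = 3, so Wednesday − 3 = Sunday.

Sunday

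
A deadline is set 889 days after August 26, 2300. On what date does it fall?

February 1, 2303

+365 (one year) → Aug 26, 2301 (524 left).
+365 (one year) → Aug 26, 2302 (159 left).
Aug has 31 days: +6 → Sep 1, 2302 (153 left).
Sep has 30 days: +30 → Oct 1, 2302 (123 left).
Oct has 31 days: +31 → Nov 1, 2302 (92 left).
Nov has 30 days: +30 → Dec 1, 2302 (62 left).
Dec has 31 days: +31 → Jan 1, 2303 (31 left).
Jan has 31 days: +31 → Feb 1, 2303 (0 left).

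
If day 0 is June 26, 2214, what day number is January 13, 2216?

Jun 26, 2214 → Jun 26, 2215: 365 days.
Jun 26, 2215 → Jul 26, 2215: 30 days (June has 30).
Jul 26, 2215 → Aug 26, 2215: 31 days (July has 31).
Aug 26, 2215 → Sep 26, 2215: 31 days (August has 31).
Sep 26, 2215 → Oct 26, 2215: 30 days (September has 30).
Oct 26, 2215 → Nov 26, 2215: 31 days (October has 31).
Nov 26, 2215 → Dec 26, 2215: 30 days (November has 30).
Dec 26, 2215 → Jan 13, 2216: 18 days.
Total: 566 days.

566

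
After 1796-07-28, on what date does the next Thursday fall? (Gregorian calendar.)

August 4, 1796

Jul 28, 1796 is a Thursday.
From Thursday to the next Thursday is 7 days.
Jul 28, 1796 + 7 = Aug 4, 1796.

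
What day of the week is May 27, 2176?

Monday

Doomsday rule: the anchor day for the 2100s is Sunday. For year 76: 76÷12 = 6 r 4, and 4÷4 = 1, so 6+4+1 = 11.
Sunday + 11 ≡ Thursday — that's 2176's doomsday.
In May the doomsday date is May 9.
May 27 is 18 days after May 9; 18 mod 7 = 4, so Thursday + 4 = Monday.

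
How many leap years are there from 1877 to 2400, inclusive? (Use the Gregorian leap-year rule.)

127

Multiples of 4 in [1877,2400]: 131.
Of those, multiples of 100: 6 (not leap unless ÷400).
Multiples of 400: 2.
Leap years = 131 − 6 + 2 = 127.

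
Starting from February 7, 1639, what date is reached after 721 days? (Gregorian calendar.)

+365 (one year) → Feb 7, 1640 (356 left).
Feb has 29 days: +23 → Mar 1, 1640 (333 left).
Mar has 31 days: +31 → Apr 1, 1640 (302 left).
Apr has 30 days: +30 → May 1, 1640 (272 left).
May has 31 days: +31 → Jun 1, 1640 (241 left).
Jun has 30 days: +30 → Jul 1, 1640 (211 left).
Jul has 31 days: +31 → Aug 1, 1640 (180 left).
Aug has 31 days: +31 → Sep 1, 1640 (149 left).
Sep has 30 days: +30 → Oct 1, 1640 (119 left).
Oct has 31 days: +31 → Nov 1, 1640 (88 left).
Nov has 30 days: +30 → Dec 1, 1640 (58 left).
Dec has 31 days: +31 → Jan 1, 1641 (27 left).
+27 → Jan 28, 1641.

January 28, 1641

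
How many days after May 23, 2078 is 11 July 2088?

May 23, 2078 → May 23, 2079: 365 days.
May 23, 2079 → May 23, 2080: 366 days (Feb 29, 2080 is in that span).
May 23, 2080 → May 23, 2081: 365 days.
May 23, 2081 → May 23, 2082: 365 days.
May 23, 2082 → May 23, 2083: 365 days.
May 23, 2083 → May 23, 2084: 366 days (Feb 29, 2084 is in that span).
May 23, 2084 → May 23, 2085: 365 days.
May 23, 2085 → May 23, 2086: 365 days.
May 23, 2086 → May 23, 2087: 365 days.
May 23, 2087 → May 23, 2088: 366 days (Feb 29, 2088 is in that span).
May 23, 2088 → Jun 23, 2088: 31 days (May has 31).
Jun 23, 2088 → Jul 11, 2088: 18 days.
Total: 3702 days.

3702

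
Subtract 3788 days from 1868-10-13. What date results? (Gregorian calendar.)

May 31, 1858

−366 (one year; includes Feb 29, 1868) → Oct 13, 1867 (3422 left).
−365 (one year) → Oct 13, 1866 (3057 left).
−365 (one year) → Oct 13, 1865 (2692 left).
−365 (one year) → Oct 13, 1864 (2327 left).
−366 (one year; includes Feb 29, 1864) → Oct 13, 1863 (1961 left).
−365 (one year) → Oct 13, 1862 (1596 left).
−365 (one year) → Oct 13, 1861 (1231 left).
−365 (one year) → Oct 13, 1860 (866 left).
−366 (one year; includes Feb 29, 1860) → Oct 13, 1859 (500 left).
−365 (one year) → Oct 13, 1858 (135 left).
−13 → Sep 30, 1858 (end of Sep, 30 days; 122 left).
−30 → Aug 31, 1858 (end of Aug, 31 days; 92 left).
−31 → Jul 31, 1858 (end of Jul, 31 days; 61 left).
−31 → Jun 30, 1858 (end of Jun, 30 days; 30 left).
−30 → May 31, 1858 (end of May, 31 days; 0 left).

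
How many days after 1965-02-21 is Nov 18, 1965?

270

Feb 21, 1965 → Mar 21, 1965: 28 days (February has 28).
Mar 21, 1965 → Apr 21, 1965: 31 days (March has 31).
Apr 21, 1965 → May 21, 1965: 30 days (April has 30).
May 21, 1965 → Jun 21, 1965: 31 days (May has 31).
Jun 21, 1965 → Jul 21, 1965: 30 days (June has 30).
Jul 21, 1965 → Aug 21, 1965: 31 days (July has 31).
Aug 21, 1965 → Sep 21, 1965: 31 days (August has 31).
Sep 21, 1965 → Oct 21, 1965: 30 days (September has 30).
Oct 21, 1965 → Nov 18, 1965: 28 days.
Total: 270 days.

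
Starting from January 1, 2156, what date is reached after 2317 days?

May 6, 2162

+366 (one year; includes Feb 29, 2156) → Jan 1, 2157 (1951 left).
+365 (one year) → Jan 1, 2158 (1586 left).
+365 (one year) → Jan 1, 2159 (1221 left).
+365 (one year) → Jan 1, 2160 (856 left).
+366 (one year; includes Feb 29, 2160) → Jan 1, 2161 (490 left).
+365 (one year) → Jan 1, 2162 (125 left).
Jan has 31 days: +31 → Feb 1, 2162 (94 left).
Feb has 28 days: +28 → Mar 1, 2162 (66 left).
Mar has 31 days: +31 → Apr 1, 2162 (35 left).
Apr has 30 days: +30 → May 1, 2162 (5 left).
+5 → May 6, 2162.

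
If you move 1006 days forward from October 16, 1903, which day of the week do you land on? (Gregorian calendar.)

Wednesday

First find the weekday of Oct 16, 1903. Doomsday rule: the anchor day for the 1900s is Wednesday. For year 03: 3÷12 = 0 r 3, and 3÷4 = 0, so 0+3+0 = 3.
Wednesday + 3 ≡ Saturday — that's 1903's doomsday.
In October the doomsday date is Oct 10.
Oct 16 is 6 days after Oct 10; 6 mod 7 = 6, so Saturday + 6 = Friday.
1006 mod 7 = 5, so 1006 days after a Friday is Friday + 5 = Wednesday.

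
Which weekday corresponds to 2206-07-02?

Wednesday

Doomsday rule: the anchor day for the 2200s is Friday. For year 06: 6÷12 = 0 r 6, and 6÷4 = 1, so 0+6+1 = 7.
Friday + 7 ≡ Friday — that's 2206's doomsday.
In July the doomsday date is Jul 11.
Jul 2 is 9 days before Jul 11; 9 mod 7 = 2, so Friday − 2 = Wednesday.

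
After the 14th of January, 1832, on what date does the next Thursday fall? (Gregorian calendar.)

Jan 14, 1832 is a Saturday.
From Saturday to the next Thursday is 5 days.
Jan 14, 1832 + 5 = Jan 19, 1832.

January 19, 1832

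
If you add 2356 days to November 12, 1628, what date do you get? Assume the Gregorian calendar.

+365 (one year) → Nov 12, 1629 (1991 left).
+365 (one year) → Nov 12, 1630 (1626 left).
+365 (one year) → Nov 12, 1631 (1261 left).
+366 (one year; includes Feb 29, 1632) → Nov 12, 1632 (895 left).
+365 (one year) → Nov 12, 1633 (530 left).
+365 (one year) → Nov 12, 1634 (165 left).
Nov has 30 days: +19 → Dec 1, 1634 (146 left).
Dec has 31 days: +31 → Jan 1, 1635 (115 left).
Jan has 31 days: +31 → Feb 1, 1635 (84 left).
Feb has 28 days: +28 → Mar 1, 1635 (56 left).
Mar has 31 days: +31 → Apr 1, 1635 (25 left).
+25 → Apr 26, 1635.

April 26, 1635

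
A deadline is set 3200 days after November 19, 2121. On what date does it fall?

+365 (one year) → Nov 19, 2122 (2835 left).
+365 (one year) → Nov 19, 2123 (2470 left).
+366 (one year; includes Feb 29, 2124) → Nov 19, 2124 (2104 left).
+365 (one year) → Nov 19, 2125 (1739 left).
+365 (one year) → Nov 19, 2126 (1374 left).
+365 (one year) → Nov 19, 2127 (1009 left).
+366 (one year; includes Feb 29, 2128) → Nov 19, 2128 (643 left).
+365 (one year) → Nov 19, 2129 (278 left).
Nov has 30 days: +12 → Dec 1, 2129 (266 left).
Dec has 31 days: +31 → Jan 1, 2130 (235 left).
Jan has 31 days: +31 → Feb 1, 2130 (204 left).
Feb has 28 days: +28 → Mar 1, 2130 (176 left).
Mar has 31 days: +31 → Apr 1, 2130 (145 left).
Apr has 30 days: +30 → May 1, 2130 (115 left).
May has 31 days: +31 → Jun 1, 2130 (84 left).
Jun has 30 days: +30 → Jul 1, 2130 (54 left).
Jul has 31 days: +31 → Aug 1, 2130 (23 left).
+23 → Aug 24, 2130.

August 24, 2130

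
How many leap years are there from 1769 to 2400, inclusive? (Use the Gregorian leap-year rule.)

153

Multiples of 4 in [1769,2400]: 158.
Of those, multiples of 100: 7 (not leap unless ÷400).
Multiples of 400: 2.
Leap years = 158 − 7 + 2 = 153.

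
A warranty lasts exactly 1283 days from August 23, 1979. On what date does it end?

+366 (one year; includes Feb 29, 1980) → Aug 23, 1980 (917 left).
+365 (one year) → Aug 23, 1981 (552 left).
+365 (one year) → Aug 23, 1982 (187 left).
Aug has 31 days: +9 → Sep 1, 1982 (178 left).
Sep has 30 days: +30 → Oct 1, 1982 (148 left).
Oct has 31 days: +31 → Nov 1, 1982 (117 left).
Nov has 30 days: +30 → Dec 1, 1982 (87 left).
Dec has 31 days: +31 → Jan 1, 1983 (56 left).
Jan has 31 days: +31 → Feb 1, 1983 (25 left).
+25 → Feb 26, 1983.

February 26, 1983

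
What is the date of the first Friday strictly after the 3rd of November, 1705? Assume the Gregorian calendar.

November 6, 1705

Nov 3, 1705 is a Tuesday.
From Tuesday to the next Friday is 3 days.
Nov 3, 1705 + 3 = Nov 6, 1705.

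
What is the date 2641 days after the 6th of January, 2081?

+365 (one year) → Jan 6, 2082 (2276 left).
+365 (one year) → Jan 6, 2083 (1911 left).
+365 (one year) → Jan 6, 2084 (1546 left).
+366 (one year; includes Feb 29, 2084) → Jan 6, 2085 (1180 left).
+365 (one year) → Jan 6, 2086 (815 left).
+365 (one year) → Jan 6, 2087 (450 left).
+365 (one year) → Jan 6, 2088 (85 left).
Jan has 31 days: +26 → Feb 1, 2088 (59 left).
Feb has 29 days: +29 → Mar 1, 2088 (30 left).
+30 → Mar 31, 2088.

March 31, 2088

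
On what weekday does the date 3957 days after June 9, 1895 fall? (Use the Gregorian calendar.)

Tuesday

First find the weekday of Jun 9, 1895. Doomsday rule: the anchor day for the 1800s is Friday. For year 95: 95÷12 = 7 r 11, and 11÷4 = 2, so 7+11+2 = 20.
Friday + 20 ≡ Thursday — that's 1895's doomsday.
In June the doomsday date is Jun 6.
Jun 9 is 3 days after Jun 6; 3 mod 7 = 3, so Thursday + 3 = Sunday.
3957 mod 7 = 2, so 3957 days after a Sunday is Sunday + 2 = Tuesday.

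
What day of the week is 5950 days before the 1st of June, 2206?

Sunday

First find the weekday of Jun 1, 2206. Doomsday rule: the anchor day for the 2200s is Friday. For year 06: 6÷12 = 0 r 6, and 6÷4 = 1, so 0+6+1 = 7.
Friday + 7 ≡ Friday — that's 2206's doomsday.
In June the doomsday date is Jun 6.
Jun 1 is 5 days before Jun 6; 5 mod 7 = 5, so Friday − 5 = Sunday.
5950 mod 7 = 0, so 5950 days before a Sunday is Sunday − 0 = Sunday.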